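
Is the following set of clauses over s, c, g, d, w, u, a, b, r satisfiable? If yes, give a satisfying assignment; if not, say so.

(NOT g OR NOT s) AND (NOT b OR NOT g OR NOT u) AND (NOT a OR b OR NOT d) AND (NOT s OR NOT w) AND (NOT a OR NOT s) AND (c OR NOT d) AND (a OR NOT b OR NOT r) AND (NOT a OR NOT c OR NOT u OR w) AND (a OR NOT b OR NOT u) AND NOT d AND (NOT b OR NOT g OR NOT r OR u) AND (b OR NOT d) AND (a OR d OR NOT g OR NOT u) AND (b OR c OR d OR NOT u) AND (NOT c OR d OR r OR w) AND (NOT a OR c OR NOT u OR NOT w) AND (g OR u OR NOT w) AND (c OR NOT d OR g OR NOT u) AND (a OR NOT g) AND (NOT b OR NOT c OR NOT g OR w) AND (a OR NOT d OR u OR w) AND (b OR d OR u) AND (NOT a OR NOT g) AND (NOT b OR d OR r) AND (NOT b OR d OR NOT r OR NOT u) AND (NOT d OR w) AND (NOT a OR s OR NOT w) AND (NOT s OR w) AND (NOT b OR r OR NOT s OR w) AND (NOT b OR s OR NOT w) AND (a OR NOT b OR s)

s = False, c = False, g = False, d = False, w = False, u = False, a = True, b = True, r = True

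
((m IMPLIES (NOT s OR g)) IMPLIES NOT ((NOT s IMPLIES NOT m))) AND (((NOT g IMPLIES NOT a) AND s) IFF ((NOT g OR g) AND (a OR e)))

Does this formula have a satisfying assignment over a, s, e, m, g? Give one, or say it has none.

a: False, s: False, e: False, m: True, g: False

  (m IMPLIES (NOT s OR g)) IMPLIES NOT ((NOT s IMPLIES NOT m)) = True
    m IMPLIES (NOT s OR g) = True
      NOT s OR g = True
        NOT s = True
    NOT ((NOT s IMPLIES NOT m)) = True
      NOT s IMPLIES NOT m = False
        NOT s = True
        NOT m = False
  ((NOT g IMPLIES NOT a) AND s) IFF ((NOT g OR g) AND (a OR e)) = True
    (NOT g IMPLIES NOT a) AND s = False
      NOT g IMPLIES NOT a = True
        NOT g = True
        NOT a = True
    (NOT g OR g) AND (a OR e) = False
      NOT g OR g = True
        NOT g = True
      a OR e = False
Both conjuncts True, so the formula holds.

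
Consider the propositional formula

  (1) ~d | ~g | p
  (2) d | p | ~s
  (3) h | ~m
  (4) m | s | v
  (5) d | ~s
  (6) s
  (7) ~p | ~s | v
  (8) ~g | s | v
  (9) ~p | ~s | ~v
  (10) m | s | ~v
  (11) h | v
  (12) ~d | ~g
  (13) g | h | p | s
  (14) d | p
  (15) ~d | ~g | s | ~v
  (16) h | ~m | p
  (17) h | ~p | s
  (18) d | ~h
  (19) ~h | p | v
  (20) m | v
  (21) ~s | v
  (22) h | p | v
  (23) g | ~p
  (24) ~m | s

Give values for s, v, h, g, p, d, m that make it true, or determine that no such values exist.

s = True; v = True; h = False; g = False; p = False; d = True; m = False

Unit clause (s) forces s = True.
In (~s | v) only v is left, so v = True.
In (d | ~s) only d is left, so d = True.
In (~p | ~s | ~v) only ~p is left, so p = False.
In (~d | ~g) only ~g is left, so g = False.
Set h = False.
  then (h | ~m) forces m = False.
All clauses satisfied.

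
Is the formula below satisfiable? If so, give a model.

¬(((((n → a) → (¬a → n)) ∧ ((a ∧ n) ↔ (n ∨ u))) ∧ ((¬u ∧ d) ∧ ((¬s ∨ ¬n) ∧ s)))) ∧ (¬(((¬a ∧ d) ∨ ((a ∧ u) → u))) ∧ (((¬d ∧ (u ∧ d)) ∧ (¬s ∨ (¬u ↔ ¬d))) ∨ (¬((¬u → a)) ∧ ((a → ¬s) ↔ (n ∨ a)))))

The conjunct ¬(((¬a ∧ d) ∨ ((a ∧ u) → u))) is unsatisfiable on its own:
  d=F, u=F, a=F: evaluates to False.
  d=F, u=F, a=T: evaluates to False.
  d=F, u=T, a=F: evaluates to False.
  d=F, u=T, a=T: evaluates to False.
  d=T, u=F, a=F: evaluates to False.
  d=T, u=F, a=T: evaluates to False.
  d=T, u=T, a=F: evaluates to False.
  d=T, u=T, a=T: evaluates to False.
So the whole conjunction is unsatisfiable.

The formula is unsatisfiable.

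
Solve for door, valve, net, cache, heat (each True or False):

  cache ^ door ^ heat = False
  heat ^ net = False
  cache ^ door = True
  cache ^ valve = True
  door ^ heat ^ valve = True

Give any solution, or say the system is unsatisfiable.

door = True, valve = True, net = True, cache = False, heat = True

cache ^ door ^ heat = F ^ T ^ T = False ✓
heat ^ net = T ^ T = False ✓
cache ^ door = F ^ T = True ✓
cache ^ valve = F ^ T = True ✓
door ^ heat ^ valve = T ^ T ^ T = True ✓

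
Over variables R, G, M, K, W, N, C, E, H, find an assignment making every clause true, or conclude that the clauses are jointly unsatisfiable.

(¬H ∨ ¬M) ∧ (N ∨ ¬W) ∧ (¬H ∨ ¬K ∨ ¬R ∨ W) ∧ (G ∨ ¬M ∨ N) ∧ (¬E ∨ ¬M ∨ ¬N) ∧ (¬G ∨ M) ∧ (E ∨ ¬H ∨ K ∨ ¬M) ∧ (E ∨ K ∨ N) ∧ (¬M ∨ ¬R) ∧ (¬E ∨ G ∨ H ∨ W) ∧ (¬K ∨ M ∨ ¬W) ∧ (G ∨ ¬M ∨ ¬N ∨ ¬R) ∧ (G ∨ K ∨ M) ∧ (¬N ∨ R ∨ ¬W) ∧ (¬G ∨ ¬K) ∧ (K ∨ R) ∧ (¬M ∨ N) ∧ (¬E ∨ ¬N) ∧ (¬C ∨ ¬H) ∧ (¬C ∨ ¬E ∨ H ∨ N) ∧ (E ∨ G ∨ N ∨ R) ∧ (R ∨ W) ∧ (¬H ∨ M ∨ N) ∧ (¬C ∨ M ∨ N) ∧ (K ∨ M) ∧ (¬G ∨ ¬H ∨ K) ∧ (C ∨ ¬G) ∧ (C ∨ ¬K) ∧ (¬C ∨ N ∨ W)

R=T, G=F, M=F, K=T, W=F, N=T, C=T, E=F, H=F

Try R = False:
  (K ∨ R) forces K = True.
  (¬G ∨ ¬K) forces G = False.
  (R ∨ W) forces W = True.
  (N ∨ ¬W) forces N = True.
  clause (¬N ∨ R ∨ ¬W) is falsified — backtrack.
So R = True.
  then (¬M ∨ ¬R) forces M = False.
  then (K ∨ M) forces K = True.
  then (C ∨ ¬K) forces C = True.
  then (¬G ∨ M) forces G = False.
  then (¬K ∨ M ∨ ¬W) forces W = False.
  then (¬C ∨ ¬H) forces H = False.
  then (¬C ∨ M ∨ N) forces N = True.
  then (¬E ∨ G ∨ H ∨ W) forces E = False.
All clauses satisfied.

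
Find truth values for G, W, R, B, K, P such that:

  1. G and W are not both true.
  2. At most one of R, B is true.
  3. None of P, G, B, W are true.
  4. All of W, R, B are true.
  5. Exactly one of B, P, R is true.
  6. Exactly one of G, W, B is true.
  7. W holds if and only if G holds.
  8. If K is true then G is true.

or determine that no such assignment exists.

Unsatisfiable

Case W = True:
  Constraint (3) is violated (W=T) — contradiction.
Case W = False:
  Constraint (4) is violated (W=F) — contradiction.
Both cases fail — unsatisfiable.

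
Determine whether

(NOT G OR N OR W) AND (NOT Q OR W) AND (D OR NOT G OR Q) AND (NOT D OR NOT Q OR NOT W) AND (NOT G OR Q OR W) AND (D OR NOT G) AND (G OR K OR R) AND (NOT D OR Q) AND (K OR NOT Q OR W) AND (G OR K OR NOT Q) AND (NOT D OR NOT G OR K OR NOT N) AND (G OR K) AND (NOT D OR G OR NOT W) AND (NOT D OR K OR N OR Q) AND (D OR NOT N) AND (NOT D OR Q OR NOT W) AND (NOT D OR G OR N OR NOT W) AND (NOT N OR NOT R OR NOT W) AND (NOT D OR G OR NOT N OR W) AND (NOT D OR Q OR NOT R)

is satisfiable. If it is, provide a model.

Try N = True:
  (D OR NOT N) forces D = True.
  (NOT D OR Q) forces Q = True.
  (NOT Q OR W) forces W = True.
  clause (NOT D OR NOT Q OR NOT W) is falsified — backtrack.
So N = False.
Set W = False.
  then (NOT G OR N OR W) forces G = False.
  then (NOT Q OR W) forces Q = False.
  then (NOT D OR Q) forces D = False.
  then (G OR K) forces K = True.
Set R = False.
All clauses satisfied.

N: False, W: False, G: False, D: False, R: False, K: True, Q: False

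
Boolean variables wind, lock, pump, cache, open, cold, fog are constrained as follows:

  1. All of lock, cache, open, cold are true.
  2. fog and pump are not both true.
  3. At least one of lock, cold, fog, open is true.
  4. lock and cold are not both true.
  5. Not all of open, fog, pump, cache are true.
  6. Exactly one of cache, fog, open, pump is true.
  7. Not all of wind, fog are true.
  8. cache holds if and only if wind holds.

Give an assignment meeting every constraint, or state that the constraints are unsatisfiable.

Case cold = True:
  (1) forces lock = True.
  Constraint (4) is violated (lock=T, cold=T) — contradiction.
Case cold = False:
  Constraint (1) is violated (cold=F) — contradiction.
Both cases fail — unsatisfiable.

The formula is unsatisfiable.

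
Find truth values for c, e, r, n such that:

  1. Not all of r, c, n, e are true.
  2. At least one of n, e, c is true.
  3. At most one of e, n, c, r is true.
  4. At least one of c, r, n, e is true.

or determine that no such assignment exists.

c=F, e=F, r=F, n=T

  (1) {r, c, n, e}: 1/4 true — not all ✓
  (2) {n, e, c}: 1 true — at least one ✓
  (3) {e, n, c, r}: 1 true — at most one ✓
  (4) {c, r, n, e}: 1 true — at least one ✓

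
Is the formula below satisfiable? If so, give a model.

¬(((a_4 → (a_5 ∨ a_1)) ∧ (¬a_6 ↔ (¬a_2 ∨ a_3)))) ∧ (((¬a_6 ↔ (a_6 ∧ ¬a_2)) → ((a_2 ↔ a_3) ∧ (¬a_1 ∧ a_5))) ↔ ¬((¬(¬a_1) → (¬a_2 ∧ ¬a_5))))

a_1=T, a_2=T, a_3=F, a_4=T, a_5=F, a_6=F

  ¬(((a_4 → (a_5 ∨ a_1)) ∧ (¬a_6 ↔ (¬a_2 ∨ a_3)))) = True
    (a_4 → (a_5 ∨ a_1)) ∧ (¬a_6 ↔ (¬a_2 ∨ a_3)) = False
      a_4 → (a_5 ∨ a_1) = True
        a_5 ∨ a_1 = True
      ¬a_6 ↔ (¬a_2 ∨ a_3) = False
        ¬a_6 = True
        ¬a_2 ∨ a_3 = False
          ¬a_2 = False
  ((¬a_6 ↔ (a_6 ∧ ¬a_2)) → ((a_2 ↔ a_3) ∧ (¬a_1 ∧ a_5))) ↔ ¬((¬(¬a_1) → (¬a_2 ∧ ¬a_5))) = True
    (¬a_6 ↔ (a_6 ∧ ¬a_2)) → ((a_2 ↔ a_3) ∧ (¬a_1 ∧ a_5)) = True
      ¬a_6 ↔ (a_6 ∧ ¬a_2) = False
        ¬a_6 = True
        a_6 ∧ ¬a_2 = False
          ¬a_2 = False
      (a_2 ↔ a_3) ∧ (¬a_1 ∧ a_5) = False
        a_2 ↔ a_3 = False
        ¬a_1 ∧ a_5 = False
          ¬a_1 = False
    ¬((¬(¬a_1) → (¬a_2 ∧ ¬a_5))) = True
      ¬(¬a_1) → (¬a_2 ∧ ¬a_5) = False
        ¬(¬a_1) = True
          ¬a_1 = False
        ¬a_2 ∧ ¬a_5 = False
          ¬a_2 = False
          ¬a_5 = True
Both conjuncts True, so the formula holds.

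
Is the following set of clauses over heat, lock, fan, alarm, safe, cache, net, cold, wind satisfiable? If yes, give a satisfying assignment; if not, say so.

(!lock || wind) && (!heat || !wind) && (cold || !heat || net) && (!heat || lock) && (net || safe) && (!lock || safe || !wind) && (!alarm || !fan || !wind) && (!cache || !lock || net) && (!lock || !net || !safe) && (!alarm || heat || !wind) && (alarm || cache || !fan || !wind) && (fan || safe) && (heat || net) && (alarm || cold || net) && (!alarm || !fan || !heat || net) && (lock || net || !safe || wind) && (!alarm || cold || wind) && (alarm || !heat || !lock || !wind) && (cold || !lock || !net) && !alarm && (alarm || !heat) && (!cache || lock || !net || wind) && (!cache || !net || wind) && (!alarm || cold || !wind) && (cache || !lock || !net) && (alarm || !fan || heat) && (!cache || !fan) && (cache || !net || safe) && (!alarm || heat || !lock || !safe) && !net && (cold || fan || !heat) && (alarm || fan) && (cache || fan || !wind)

The formula is unsatisfiable.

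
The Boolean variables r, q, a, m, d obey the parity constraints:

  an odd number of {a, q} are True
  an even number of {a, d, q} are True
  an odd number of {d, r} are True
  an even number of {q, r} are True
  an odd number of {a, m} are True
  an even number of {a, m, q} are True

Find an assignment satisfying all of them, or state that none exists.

Adding constraints 1, 2, 3, 4, 5, 6 mod 2: every variable appears an even number of times on the left, so the left side is 0.
But the right sides sum to 1 (mod 2). 0 ≠ 1 — the system is inconsistent.

The formula is unsatisfiable.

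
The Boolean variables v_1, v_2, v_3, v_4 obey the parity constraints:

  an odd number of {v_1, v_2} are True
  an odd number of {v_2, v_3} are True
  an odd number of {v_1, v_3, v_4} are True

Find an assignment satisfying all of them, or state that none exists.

v_1: True, v_2: False, v_3: True, v_4: True

{v_1, v_2}: 1 true → odd ✓
{v_2, v_3}: 1 true → odd ✓
{v_1, v_3, v_4}: 3 true → odd ✓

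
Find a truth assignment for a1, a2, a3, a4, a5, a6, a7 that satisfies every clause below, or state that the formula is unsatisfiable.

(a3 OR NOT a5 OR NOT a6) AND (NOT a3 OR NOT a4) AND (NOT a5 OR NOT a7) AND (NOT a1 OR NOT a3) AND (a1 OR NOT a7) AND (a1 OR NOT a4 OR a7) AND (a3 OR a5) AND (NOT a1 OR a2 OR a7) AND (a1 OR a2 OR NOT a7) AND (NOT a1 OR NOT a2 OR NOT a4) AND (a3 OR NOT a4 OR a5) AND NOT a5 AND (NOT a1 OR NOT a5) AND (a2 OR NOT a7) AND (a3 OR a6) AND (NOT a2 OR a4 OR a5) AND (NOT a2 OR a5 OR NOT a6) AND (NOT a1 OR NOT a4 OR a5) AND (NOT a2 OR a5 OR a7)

Unit clause (NOT a5) forces a5 = False.
In (a3 OR a5) only a3 is left, so a3 = True.
In (NOT a3 OR NOT a4) only NOT a4 is left, so a4 = False.
In (NOT a1 OR NOT a3) only NOT a1 is left, so a1 = False.
In (a1 OR NOT a7) only NOT a7 is left, so a7 = False.
In (NOT a2 OR a4 OR a5) only NOT a2 is left, so a2 = False.
Set a6 = True.
All clauses satisfied.

a1 = False, a2 = False, a3 = True, a4 = False, a5 = False, a6 = True, a7 = False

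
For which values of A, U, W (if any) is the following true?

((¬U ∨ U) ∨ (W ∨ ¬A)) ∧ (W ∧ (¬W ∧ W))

The formula is unsatisfiable.

Case W = True: the conjunct ¬W is False.
Case W = False: the conjunct W is False.
Both cases fail — unsatisfiable.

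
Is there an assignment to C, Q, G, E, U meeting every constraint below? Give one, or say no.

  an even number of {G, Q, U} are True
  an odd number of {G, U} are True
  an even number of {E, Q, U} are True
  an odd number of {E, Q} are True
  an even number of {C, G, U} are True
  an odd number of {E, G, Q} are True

C = True; Q = True; G = False; E = False; U = True

{G, Q, U}: 2 true → even ✓
{G, U}: 1 true → odd ✓
{E, Q, U}: 2 true → even ✓
{E, Q}: 1 true → odd ✓
{C, G, U}: 2 true → even ✓
{E, G, Q}: 1 true → odd ✓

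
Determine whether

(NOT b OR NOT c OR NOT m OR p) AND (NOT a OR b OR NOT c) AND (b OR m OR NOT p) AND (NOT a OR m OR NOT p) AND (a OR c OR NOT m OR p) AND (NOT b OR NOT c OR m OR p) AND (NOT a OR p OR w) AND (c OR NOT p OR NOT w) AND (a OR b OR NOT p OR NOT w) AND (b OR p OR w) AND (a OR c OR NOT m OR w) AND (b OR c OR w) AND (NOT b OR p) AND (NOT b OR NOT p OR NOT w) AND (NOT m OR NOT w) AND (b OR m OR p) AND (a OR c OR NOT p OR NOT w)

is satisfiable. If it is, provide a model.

w = False, b = True, c = False, p = True, a = False, m = False

Set w = False.
Set b = True.
  then (NOT b OR p) forces p = True.
Set c = False.
Set a = False.
  then (a OR c OR NOT m OR w) forces m = False.
All clauses satisfied.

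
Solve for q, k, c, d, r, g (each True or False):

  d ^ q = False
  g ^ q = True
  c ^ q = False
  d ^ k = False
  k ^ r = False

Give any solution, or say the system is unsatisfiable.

q: True, k: True, c: True, d: True, r: True, g: False

d ^ q = T ^ T = False ✓
g ^ q = F ^ T = True ✓
c ^ q = T ^ T = False ✓
d ^ k = T ^ T = False ✓
k ^ r = T ^ T = False ✓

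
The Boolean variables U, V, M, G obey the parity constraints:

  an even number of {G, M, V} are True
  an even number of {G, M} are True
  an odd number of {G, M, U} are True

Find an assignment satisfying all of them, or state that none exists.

U: True; V: False; M: False; G: False

{G, M, V}: 0 true → even ✓
{G, M}: 0 true → even ✓
{G, M, U}: 1 true → odd ✓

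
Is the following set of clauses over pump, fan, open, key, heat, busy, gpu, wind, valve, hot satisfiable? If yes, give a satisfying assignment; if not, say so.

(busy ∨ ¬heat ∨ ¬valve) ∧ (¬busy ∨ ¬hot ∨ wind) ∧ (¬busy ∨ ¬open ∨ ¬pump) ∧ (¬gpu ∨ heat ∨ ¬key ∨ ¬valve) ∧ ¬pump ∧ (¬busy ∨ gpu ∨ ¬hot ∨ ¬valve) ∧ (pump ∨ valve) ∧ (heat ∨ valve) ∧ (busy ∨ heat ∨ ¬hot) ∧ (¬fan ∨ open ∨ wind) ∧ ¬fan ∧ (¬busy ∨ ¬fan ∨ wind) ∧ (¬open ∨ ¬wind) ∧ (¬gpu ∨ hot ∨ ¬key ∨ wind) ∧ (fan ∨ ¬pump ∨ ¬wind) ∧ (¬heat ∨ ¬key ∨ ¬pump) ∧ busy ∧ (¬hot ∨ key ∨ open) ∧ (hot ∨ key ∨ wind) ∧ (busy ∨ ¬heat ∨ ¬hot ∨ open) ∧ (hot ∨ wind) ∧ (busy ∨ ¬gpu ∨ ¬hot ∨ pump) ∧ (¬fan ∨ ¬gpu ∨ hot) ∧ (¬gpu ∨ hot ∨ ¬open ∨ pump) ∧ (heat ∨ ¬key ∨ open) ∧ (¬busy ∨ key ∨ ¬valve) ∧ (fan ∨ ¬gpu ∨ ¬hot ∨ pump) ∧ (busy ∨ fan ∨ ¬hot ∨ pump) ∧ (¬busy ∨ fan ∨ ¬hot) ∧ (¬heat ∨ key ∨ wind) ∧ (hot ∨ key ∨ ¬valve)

Unit clause (¬pump) forces pump = False.
In (pump ∨ valve) only valve is left, so valve = True.
Unit clause (¬fan) forces fan = False.
Unit clause (busy) forces busy = True.
In (¬busy ∨ key ∨ ¬valve) only key is left, so key = True.
In (¬busy ∨ fan ∨ ¬hot) only ¬hot is left, so hot = False.
In (hot ∨ wind) only wind is left, so wind = True.
In (¬open ∨ ¬wind) only ¬open is left, so open = False.
In (heat ∨ ¬key ∨ open) only heat is left, so heat = True.
Set gpu = False.
All clauses satisfied.

pump = False, fan = False, open = False, key = True, heat = True, busy = True, gpu = False, wind = True, valve = True, hot = False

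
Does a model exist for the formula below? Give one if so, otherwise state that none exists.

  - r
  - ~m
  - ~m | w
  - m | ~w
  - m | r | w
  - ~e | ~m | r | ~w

r = True, w = False, e = False, m = False

Unit clause (r) forces r = True.
Unit clause (~m) forces m = False.
In (m | ~w) only ~w is left, so w = False.
Set e = False.
Check each clause:
  (r): r holds.
  (~m): ~m holds.
  (~m | w): ~m holds.
  (m | ~w): ~w holds.
  (m | r | w): r holds.
  (~e | ~m | r | ~w): ~e holds.
All clauses satisfied.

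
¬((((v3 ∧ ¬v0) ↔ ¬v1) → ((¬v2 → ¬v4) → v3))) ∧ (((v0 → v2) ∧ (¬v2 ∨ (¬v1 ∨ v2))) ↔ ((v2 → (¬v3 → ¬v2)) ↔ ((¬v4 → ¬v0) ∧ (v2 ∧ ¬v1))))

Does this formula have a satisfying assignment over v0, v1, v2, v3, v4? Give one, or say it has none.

v0=T; v1=T; v2=T; v3=F; v4=F

  ¬((((v3 ∧ ¬v0) ↔ ¬v1) → ((¬v2 → ¬v4) → v3))) = True
    ((v3 ∧ ¬v0) ↔ ¬v1) → ((¬v2 → ¬v4) → v3) = False
      (v3 ∧ ¬v0) ↔ ¬v1 = True
        v3 ∧ ¬v0 = False
          ¬v0 = False
        ¬v1 = False
      (¬v2 → ¬v4) → v3 = False
        ¬v2 → ¬v4 = True
          ¬v2 = False
          ¬v4 = True
  ((v0 → v2) ∧ (¬v2 ∨ (¬v1 ∨ v2))) ↔ ((v2 → (¬v3 → ¬v2)) ↔ ((¬v4 → ¬v0) ∧ (v2 ∧ ¬v1))) = True
    (v0 → v2) ∧ (¬v2 ∨ (¬v1 ∨ v2)) = True
      v0 → v2 = True
      ¬v2 ∨ (¬v1 ∨ v2) = True
        ¬v2 = False
        ¬v1 ∨ v2 = True
          ¬v1 = False
    (v2 → (¬v3 → ¬v2)) ↔ ((¬v4 → ¬v0) ∧ (v2 ∧ ¬v1)) = True
      v2 → (¬v3 → ¬v2) = False
        ¬v3 → ¬v2 = False
          ¬v3 = True
          ¬v2 = False
      (¬v4 → ¬v0) ∧ (v2 ∧ ¬v1) = False
        ¬v4 → ¬v0 = False
          ¬v4 = True
          ¬v0 = False
        v2 ∧ ¬v1 = False
          ¬v1 = False
Both conjuncts True, so the formula holds.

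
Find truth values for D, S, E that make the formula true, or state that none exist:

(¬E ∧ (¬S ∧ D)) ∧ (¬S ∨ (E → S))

D=T, S=F, E=F

  ¬E ∧ (¬S ∧ D) = True
    ¬E = True
    ¬S ∧ D = True
      ¬S = True
  ¬S ∨ (E → S) = True
    ¬S = True
    E → S = True
Both conjuncts True, so the formula holds.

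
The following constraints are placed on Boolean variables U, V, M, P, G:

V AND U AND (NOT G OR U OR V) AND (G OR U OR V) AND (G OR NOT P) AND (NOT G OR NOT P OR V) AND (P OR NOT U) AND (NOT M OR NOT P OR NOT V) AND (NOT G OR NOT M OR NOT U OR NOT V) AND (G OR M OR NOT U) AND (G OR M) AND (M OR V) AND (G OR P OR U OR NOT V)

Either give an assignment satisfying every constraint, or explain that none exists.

U = True; V = True; M = False; P = True; G = True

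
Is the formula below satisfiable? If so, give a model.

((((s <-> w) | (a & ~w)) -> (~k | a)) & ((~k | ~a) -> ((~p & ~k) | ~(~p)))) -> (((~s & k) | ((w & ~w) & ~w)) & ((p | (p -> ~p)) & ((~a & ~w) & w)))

p = False; k = True; w = False; s = True; a = False

  ((((s <-> w) | (a & ~w)) -> (~k | a)) & ((~k | ~a) -> ((~p & ~k) | ~(~p)))) -> (((~s & k) | ((w & ~w) & ~w)) & ((p | (p -> ~p)) & ((~a & ~w) & w))) = True
    (((s <-> w) | (a & ~w)) -> (~k | a)) & ((~k | ~a) -> ((~p & ~k) | ~(~p))) = False
      ((s <-> w) | (a & ~w)) -> (~k | a) = True
        (s <-> w) | (a & ~w) = False
          s <-> w = False
          a & ~w = False
            ~w = True
        ~k | a = False
          ~k = False
      (~k | ~a) -> ((~p & ~k) | ~(~p)) = False
        ~k | ~a = True
          ~k = False
          ~a = True
        (~p & ~k) | ~(~p) = False
          ~p & ~k = False
            ~p = True
            ~k = False
          ~(~p) = False
            ~p = True
    ((~s & k) | ((w & ~w) & ~w)) & ((p | (p -> ~p)) & ((~a & ~w) & w)) = False
      (~s & k) | ((w & ~w) & ~w) = False
        ~s & k = False
          ~s = False
        (w & ~w) & ~w = False
          w & ~w = False
            ~w = True
          ~w = True
      (p | (p -> ~p)) & ((~a & ~w) & w) = False
        p | (p -> ~p) = True
          p -> ~p = True
            ~p = True
        (~a & ~w) & w = False
          ~a & ~w = True
            ~a = True
            ~w = True
The formula evaluates to True.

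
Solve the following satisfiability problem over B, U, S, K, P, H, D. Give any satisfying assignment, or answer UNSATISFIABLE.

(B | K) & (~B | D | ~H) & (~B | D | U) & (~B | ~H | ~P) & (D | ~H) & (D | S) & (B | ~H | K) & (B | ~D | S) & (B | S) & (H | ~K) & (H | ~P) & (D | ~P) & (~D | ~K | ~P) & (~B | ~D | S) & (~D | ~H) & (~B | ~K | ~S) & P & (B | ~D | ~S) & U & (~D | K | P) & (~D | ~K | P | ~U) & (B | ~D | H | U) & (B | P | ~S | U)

UNSATISFIABLE

Case P = True:
  (H | ~P) forces H = True.
  (~B | ~H | ~P) forces B = False.
  (B | K) forces K = True.
  (D | ~H) forces D = True.
  Clause (~D | ~K | ~P) is falsified — contradiction.
Case P = False:
  Clause (P) is falsified — contradiction.
Both cases fail, so the formula is unsatisfiable.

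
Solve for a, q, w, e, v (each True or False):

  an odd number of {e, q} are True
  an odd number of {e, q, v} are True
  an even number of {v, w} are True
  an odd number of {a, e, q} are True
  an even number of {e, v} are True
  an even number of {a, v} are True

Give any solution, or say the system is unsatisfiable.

a = False, q = True, w = False, e = False, v = False

{e, q}: 1 true → odd ✓
{e, q, v}: 1 true → odd ✓
{v, w}: 0 true → even ✓
{a, e, q}: 1 true → odd ✓
{e, v}: 0 true → even ✓
{a, v}: 0 true → even ✓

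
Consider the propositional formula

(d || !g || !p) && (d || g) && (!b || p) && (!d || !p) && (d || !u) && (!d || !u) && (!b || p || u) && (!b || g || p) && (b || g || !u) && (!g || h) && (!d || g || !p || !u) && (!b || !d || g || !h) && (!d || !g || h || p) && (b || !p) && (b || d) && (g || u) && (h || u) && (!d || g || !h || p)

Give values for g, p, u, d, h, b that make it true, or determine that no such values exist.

Try g = False:
  (d || g) forces d = True.
  (!d || !p) forces p = False.
  (!b || p) forces b = False.
  (!d || !u) forces u = False.
  clause (g || u) is falsified — backtrack.
So g = True.
  then (!g || h) forces h = True.
Set p = False.
  then (!b || p) forces b = False.
  then (b || d) forces d = True.
  then (!d || !u) forces u = False.
All clauses satisfied.

g = True, p = False, u = False, d = True, h = True, b = False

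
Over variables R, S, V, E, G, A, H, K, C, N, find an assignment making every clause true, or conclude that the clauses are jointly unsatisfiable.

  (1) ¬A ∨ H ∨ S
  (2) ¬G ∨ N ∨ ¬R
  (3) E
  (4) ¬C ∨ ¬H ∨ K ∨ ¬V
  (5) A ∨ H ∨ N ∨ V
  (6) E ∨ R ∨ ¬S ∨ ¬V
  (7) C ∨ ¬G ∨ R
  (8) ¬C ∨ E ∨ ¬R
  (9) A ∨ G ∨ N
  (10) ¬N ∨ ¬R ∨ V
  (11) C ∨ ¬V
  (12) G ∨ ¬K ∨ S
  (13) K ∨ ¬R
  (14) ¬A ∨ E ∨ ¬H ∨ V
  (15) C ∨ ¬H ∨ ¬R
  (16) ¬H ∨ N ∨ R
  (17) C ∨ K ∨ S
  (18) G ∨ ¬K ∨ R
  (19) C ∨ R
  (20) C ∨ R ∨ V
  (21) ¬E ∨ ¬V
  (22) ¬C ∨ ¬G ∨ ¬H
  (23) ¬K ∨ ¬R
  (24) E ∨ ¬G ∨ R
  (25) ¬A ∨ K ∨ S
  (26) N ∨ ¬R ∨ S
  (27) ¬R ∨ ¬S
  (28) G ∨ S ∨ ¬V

R = False, S = True, V = False, E = True, G = False, A = True, H = False, K = False, C = True, N = True

Unit clause (E) forces E = True.
In (¬E ∨ ¬V) only ¬V is left, so V = False.
Try R = True:
  (¬N ∨ ¬R ∨ V) forces N = False.
  (¬G ∨ N ∨ ¬R) forces G = False.
  (A ∨ G ∨ N) forces A = True.
  (K ∨ ¬R) forces K = True.
  clause (¬K ∨ ¬R) is falsified — backtrack.
So R = False.
  then (C ∨ R) forces C = True.
Set S = True.
Set G = False.
  then (G ∨ ¬K ∨ R) forces K = False.
Set A = True.
Set H = False.
Set N = True.
All clauses satisfied.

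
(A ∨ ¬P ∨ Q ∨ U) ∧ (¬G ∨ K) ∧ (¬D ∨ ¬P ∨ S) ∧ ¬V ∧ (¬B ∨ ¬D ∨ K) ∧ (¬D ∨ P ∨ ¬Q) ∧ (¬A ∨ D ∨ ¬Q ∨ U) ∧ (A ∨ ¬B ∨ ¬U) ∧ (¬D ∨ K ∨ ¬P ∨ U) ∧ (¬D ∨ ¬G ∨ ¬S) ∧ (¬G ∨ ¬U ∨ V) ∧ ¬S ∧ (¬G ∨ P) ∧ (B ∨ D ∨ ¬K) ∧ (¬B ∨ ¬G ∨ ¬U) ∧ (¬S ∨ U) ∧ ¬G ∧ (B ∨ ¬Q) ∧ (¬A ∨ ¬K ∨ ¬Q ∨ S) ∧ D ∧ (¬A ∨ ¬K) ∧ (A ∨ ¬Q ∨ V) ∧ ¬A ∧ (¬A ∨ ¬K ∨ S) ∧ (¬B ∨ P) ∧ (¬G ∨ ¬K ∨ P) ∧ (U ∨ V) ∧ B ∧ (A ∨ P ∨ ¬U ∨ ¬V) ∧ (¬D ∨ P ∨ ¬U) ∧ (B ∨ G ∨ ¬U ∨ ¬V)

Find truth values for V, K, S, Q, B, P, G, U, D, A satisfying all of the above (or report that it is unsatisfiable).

No satisfying assignment exists.

Case B = True:
  (¬V) forces V = False.
  (¬S) forces S = False.
  (¬G) forces G = False.
  (D) forces D = True.
  (¬D ∨ ¬P ∨ S) forces P = False.
  Clause (¬B ∨ P) is falsified — contradiction.
Case B = False:
  Clause (B) is falsified — contradiction.
Both cases fail, so the formula is unsatisfiable.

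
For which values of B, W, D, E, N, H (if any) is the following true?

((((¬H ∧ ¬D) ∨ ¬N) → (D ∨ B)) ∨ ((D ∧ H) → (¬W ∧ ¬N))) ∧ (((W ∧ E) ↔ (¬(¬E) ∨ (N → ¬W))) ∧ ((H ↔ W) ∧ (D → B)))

B = False, W = True, D = False, E = True, N = False, H = True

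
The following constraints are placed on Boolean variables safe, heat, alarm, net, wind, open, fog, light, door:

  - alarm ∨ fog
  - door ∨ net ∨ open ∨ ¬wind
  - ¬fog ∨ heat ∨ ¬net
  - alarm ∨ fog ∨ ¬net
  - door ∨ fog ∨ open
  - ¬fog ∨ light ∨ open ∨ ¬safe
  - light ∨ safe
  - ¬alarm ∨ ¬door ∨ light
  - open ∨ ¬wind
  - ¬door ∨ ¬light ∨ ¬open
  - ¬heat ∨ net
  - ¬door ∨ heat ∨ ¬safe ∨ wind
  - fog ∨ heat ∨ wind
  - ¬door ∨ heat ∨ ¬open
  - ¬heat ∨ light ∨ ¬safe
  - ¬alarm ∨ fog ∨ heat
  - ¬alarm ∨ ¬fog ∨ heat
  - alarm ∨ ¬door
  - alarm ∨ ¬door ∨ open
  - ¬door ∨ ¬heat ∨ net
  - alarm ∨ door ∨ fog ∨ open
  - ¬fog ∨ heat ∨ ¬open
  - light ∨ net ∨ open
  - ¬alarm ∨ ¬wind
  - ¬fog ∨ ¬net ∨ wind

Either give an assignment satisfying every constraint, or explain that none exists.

Set safe = True.
Set heat = False.
Try alarm = True:
  (¬alarm ∨ fog ∨ heat) forces fog = True.
  clause (¬alarm ∨ ¬fog ∨ heat) is falsified — backtrack.
So alarm = False.
  then (alarm ∨ fog) forces fog = True.
  then (¬fog ∨ heat ∨ ¬net) forces net = False.
  then (alarm ∨ ¬door) forces door = False.
  then (¬fog ∨ heat ∨ ¬open) forces open = False.
  then (light ∨ net ∨ open) forces light = True.
  then (door ∨ net ∨ open ∨ ¬wind) forces wind = False.
All clauses satisfied.

safe = True; heat = False; alarm = False; net = False; wind = False; open = False; fog = True; light = True; door = False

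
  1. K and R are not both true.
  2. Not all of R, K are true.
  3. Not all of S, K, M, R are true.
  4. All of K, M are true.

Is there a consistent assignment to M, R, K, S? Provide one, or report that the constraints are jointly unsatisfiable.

M: True; R: False; K: True; S: True

  (1) K=T, R=F — not both ✓
  (2) {R, K}: 1/2 true — not all ✓
  (3) {S, K, M, R}: 3/4 true — not all ✓
  (4) {K, M}: all 2 true ✓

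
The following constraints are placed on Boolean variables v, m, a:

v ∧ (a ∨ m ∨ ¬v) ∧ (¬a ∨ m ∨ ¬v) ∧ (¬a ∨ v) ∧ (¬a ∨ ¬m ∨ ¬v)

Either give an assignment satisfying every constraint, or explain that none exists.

v=T, m=T, a=F

Unit clause (v) forces v = True.
Try m = False:
  (a ∨ m ∨ ¬v) forces a = True.
  clause (¬a ∨ m ∨ ¬v) is falsified — backtrack.
So m = True.
  then (¬a ∨ ¬m ∨ ¬v) forces a = False.
All clauses satisfied.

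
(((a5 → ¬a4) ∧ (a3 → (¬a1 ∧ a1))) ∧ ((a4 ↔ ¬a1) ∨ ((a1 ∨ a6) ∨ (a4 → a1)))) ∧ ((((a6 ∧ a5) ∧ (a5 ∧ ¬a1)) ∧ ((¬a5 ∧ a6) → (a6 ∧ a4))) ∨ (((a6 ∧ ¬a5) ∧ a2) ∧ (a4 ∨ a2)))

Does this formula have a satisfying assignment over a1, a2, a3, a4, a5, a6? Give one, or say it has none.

a1 = False; a2 = True; a3 = False; a4 = True; a5 = False; a6 = True

  ((a5 → ¬a4) ∧ (a3 → (¬a1 ∧ a1))) ∧ ((a4 ↔ ¬a1) ∨ ((a1 ∨ a6) ∨ (a4 → a1))) = True
    (a5 → ¬a4) ∧ (a3 → (¬a1 ∧ a1)) = True
      a5 → ¬a4 = True
        ¬a4 = False
      a3 → (¬a1 ∧ a1) = True
        ¬a1 ∧ a1 = False
          ¬a1 = True
    (a4 ↔ ¬a1) ∨ ((a1 ∨ a6) ∨ (a4 → a1)) = True
      a4 ↔ ¬a1 = True
        ¬a1 = True
      (a1 ∨ a6) ∨ (a4 → a1) = True
        a1 ∨ a6 = True
        a4 → a1 = False
  (((a6 ∧ a5) ∧ (a5 ∧ ¬a1)) ∧ ((¬a5 ∧ a6) → (a6 ∧ a4))) ∨ (((a6 ∧ ¬a5) ∧ a2) ∧ (a4 ∨ a2)) = True
    ((a6 ∧ a5) ∧ (a5 ∧ ¬a1)) ∧ ((¬a5 ∧ a6) → (a6 ∧ a4)) = False
      (a6 ∧ a5) ∧ (a5 ∧ ¬a1) = False
        a6 ∧ a5 = False
        a5 ∧ ¬a1 = False
          ¬a1 = True
      (¬a5 ∧ a6) → (a6 ∧ a4) = True
        ¬a5 ∧ a6 = True
          ¬a5 = True
        a6 ∧ a4 = True
    ((a6 ∧ ¬a5) ∧ a2) ∧ (a4 ∨ a2) = True
      (a6 ∧ ¬a5) ∧ a2 = True
        a6 ∧ ¬a5 = True
          ¬a5 = True
      a4 ∨ a2 = True
Both conjuncts True, so the formula holds.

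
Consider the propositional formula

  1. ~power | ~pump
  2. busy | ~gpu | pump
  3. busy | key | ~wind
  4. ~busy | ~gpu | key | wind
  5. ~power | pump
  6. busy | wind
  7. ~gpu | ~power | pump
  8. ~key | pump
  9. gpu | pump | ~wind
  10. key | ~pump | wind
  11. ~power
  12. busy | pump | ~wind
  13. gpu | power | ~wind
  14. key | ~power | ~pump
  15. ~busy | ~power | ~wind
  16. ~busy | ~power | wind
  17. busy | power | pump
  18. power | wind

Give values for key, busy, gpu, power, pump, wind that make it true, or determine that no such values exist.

Unit clause (~power) forces power = False.
In (power | wind) only wind is left, so wind = True.
In (gpu | power | ~wind) only gpu is left, so gpu = True.
Set key = False.
  then (busy | key | ~wind) forces busy = True.
Set pump = True.
All clauses satisfied.

key=F; busy=T; gpu=T; power=F; pump=T; wind=T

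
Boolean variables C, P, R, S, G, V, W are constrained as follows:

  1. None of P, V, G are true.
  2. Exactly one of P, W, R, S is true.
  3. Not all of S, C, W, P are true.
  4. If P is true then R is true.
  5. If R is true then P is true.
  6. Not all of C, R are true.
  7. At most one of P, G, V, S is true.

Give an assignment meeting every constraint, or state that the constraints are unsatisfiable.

C: True, P: False, R: False, S: True, G: False, V: False, W: False

  (1) {P, V, G}: 0 true — none ✓
  (2) {P, W, R, S}: 1 true — exactly one ✓
  (3) {S, C, W, P}: 2/4 true — not all ✓
  (4) P=F ⇒ R: vacuous ✓
  (5) R=F ⇒ P: vacuous ✓
  (6) {C, R}: 1/2 true — not all ✓
  (7) {P, G, V, S}: 1 true — at most one ✓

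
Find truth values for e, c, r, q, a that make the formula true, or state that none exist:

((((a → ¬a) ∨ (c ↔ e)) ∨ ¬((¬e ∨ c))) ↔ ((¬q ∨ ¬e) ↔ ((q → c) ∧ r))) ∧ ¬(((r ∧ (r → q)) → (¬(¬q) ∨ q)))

The conjunct ¬(((r ∧ (r → q)) → (¬(¬q) ∨ q))) is unsatisfiable on its own:
  r=F, q=F: evaluates to False.
  r=F, q=T: evaluates to False.
  r=T, q=F: evaluates to False.
  r=T, q=T: evaluates to False.
So the whole conjunction is unsatisfiable.

Unsatisfiable — no assignment works.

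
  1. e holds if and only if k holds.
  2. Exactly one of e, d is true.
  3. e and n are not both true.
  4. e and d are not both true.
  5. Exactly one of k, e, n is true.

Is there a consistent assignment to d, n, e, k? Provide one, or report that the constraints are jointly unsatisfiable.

d = True, n = True, e = False, k = False

  (1) e=F, k=F — same ✓
  (2) {e, d}: 1 true — exactly one ✓
  (3) e=F, n=T — not both ✓
  (4) e=F, d=T — not both ✓
  (5) {k, e, n}: 1 true — exactly one ✓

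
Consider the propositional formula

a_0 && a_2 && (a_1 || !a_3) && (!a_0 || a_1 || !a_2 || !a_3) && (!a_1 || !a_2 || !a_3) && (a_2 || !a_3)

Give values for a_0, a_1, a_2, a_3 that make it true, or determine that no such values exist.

a_0 = True; a_1 = True; a_2 = True; a_3 = False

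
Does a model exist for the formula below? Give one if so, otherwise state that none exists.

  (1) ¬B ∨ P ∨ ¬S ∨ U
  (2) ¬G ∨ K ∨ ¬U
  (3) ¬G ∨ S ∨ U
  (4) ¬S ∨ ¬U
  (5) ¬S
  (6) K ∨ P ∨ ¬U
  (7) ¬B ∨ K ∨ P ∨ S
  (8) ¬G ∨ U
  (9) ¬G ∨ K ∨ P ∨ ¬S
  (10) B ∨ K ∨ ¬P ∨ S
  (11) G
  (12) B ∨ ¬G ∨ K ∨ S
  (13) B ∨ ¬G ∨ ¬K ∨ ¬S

Unit clause (¬S) forces S = False.
Unit clause (G) forces G = True.
In (¬G ∨ S ∨ U) only U is left, so U = True.
In (¬G ∨ K ∨ ¬U) only K is left, so K = True.
Set P = True.
Set B = True.
All clauses satisfied.

K = True; P = True; G = True; B = True; U = True; S = False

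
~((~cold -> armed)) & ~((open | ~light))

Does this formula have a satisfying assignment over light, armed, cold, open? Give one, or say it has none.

light = True; armed = False; cold = False; open = False

  ~((~cold -> armed)) = True
    ~cold -> armed = False
      ~cold = True
  ~((open | ~light)) = True
    open | ~light = False
      ~light = False
Both conjuncts True, so the formula holds.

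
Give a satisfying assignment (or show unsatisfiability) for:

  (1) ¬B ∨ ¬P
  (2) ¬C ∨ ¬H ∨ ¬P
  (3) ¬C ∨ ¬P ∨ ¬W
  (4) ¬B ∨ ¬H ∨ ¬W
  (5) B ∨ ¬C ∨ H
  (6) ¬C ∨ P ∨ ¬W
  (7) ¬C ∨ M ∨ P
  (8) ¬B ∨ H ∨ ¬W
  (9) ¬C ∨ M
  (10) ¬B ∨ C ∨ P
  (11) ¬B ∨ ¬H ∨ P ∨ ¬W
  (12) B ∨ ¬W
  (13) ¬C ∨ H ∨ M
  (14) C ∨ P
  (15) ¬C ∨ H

Set M = False.
  then (¬C ∨ M) forces C = False.
  then (C ∨ P) forces P = True.
  then (¬B ∨ ¬P) forces B = False.
  then (B ∨ ¬W) forces W = False.
Set H = True.
All clauses satisfied.

M = False, C = False, H = True, B = False, W = False, P = True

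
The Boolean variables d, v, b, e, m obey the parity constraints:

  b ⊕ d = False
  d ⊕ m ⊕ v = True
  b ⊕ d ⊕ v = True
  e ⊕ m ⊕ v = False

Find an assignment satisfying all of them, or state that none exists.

d = True, v = True, b = True, e = False, m = True

b ⊕ d = T ⊕ T = False ✓
d ⊕ m ⊕ v = T ⊕ T ⊕ T = True ✓
b ⊕ d ⊕ v = T ⊕ T ⊕ T = True ✓
e ⊕ m ⊕ v = F ⊕ T ⊕ T = False ✓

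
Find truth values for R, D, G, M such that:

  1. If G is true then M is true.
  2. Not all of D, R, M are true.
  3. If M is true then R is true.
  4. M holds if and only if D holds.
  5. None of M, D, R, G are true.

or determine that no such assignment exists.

R = False, D = False, G = False, M = False

  (1) G=F ⇒ M: vacuous ✓
  (2) {D, R, M}: 0/3 true — not all ✓
  (3) M=F ⇒ R: vacuous ✓
  (4) M=F, D=F — same ✓
  (5) {M, D, R, G}: 0 true — none ✓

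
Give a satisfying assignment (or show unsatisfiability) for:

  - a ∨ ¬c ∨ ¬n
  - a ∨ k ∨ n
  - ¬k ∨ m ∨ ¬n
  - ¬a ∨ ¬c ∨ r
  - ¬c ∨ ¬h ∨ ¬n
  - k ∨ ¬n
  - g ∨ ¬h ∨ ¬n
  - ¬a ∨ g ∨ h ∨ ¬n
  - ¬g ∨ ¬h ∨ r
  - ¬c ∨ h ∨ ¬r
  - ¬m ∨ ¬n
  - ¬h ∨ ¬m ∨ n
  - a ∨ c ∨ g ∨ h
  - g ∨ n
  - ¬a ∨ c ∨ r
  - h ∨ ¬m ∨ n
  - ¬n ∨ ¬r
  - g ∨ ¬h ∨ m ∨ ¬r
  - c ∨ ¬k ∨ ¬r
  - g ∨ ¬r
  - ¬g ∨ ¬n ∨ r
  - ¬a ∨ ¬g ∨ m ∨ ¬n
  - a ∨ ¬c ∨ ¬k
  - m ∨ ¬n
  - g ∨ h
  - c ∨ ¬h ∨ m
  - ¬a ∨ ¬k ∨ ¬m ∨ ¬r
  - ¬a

c = False, m = False, h = False, a = False, r = False, g = True, k = True, n = False

Unit clause (¬a) forces a = False.
Set c = False.
Set m = False.
  then (m ∨ ¬n) forces n = False.
  then (c ∨ ¬h ∨ m) forces h = False.
  then (a ∨ k ∨ n) forces k = True.
  then (a ∨ c ∨ g ∨ h) forces g = True.
  then (c ∨ ¬k ∨ ¬r) forces r = False.
All clauses satisfied.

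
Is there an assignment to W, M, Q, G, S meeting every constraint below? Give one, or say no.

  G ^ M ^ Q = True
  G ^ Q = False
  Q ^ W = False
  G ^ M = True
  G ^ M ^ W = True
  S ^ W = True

W = False, M = True, Q = False, G = False, S = True

G ^ M ^ Q = F ^ T ^ F = True ✓
G ^ Q = F ^ F = False ✓
Q ^ W = F ^ F = False ✓
G ^ M = F ^ T = True ✓
G ^ M ^ W = F ^ T ^ F = True ✓
S ^ W = T ^ F = True ✓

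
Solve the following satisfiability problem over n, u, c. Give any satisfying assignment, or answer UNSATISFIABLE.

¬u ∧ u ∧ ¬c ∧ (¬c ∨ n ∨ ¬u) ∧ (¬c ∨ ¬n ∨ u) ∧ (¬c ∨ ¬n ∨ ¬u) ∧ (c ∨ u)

Case u = True:
  Clause (¬u) is falsified — contradiction.
Case u = False:
  Clause (u) is falsified — contradiction.
Both cases fail, so the formula is unsatisfiable.

No satisfying assignment exists.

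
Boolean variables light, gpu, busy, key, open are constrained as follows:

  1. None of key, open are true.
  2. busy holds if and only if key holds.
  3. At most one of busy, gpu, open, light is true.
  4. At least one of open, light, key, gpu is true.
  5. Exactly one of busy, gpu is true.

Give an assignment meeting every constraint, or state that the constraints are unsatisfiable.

light=F, gpu=T, busy=F, key=F, open=F

  (1) {key, open}: 0 true — none ✓
  (2) busy=F, key=F — same ✓
  (3) {busy, gpu, open, light}: 1 true — at most one ✓
  (4) {open, light, key, gpu}: 1 true — at least one ✓
  (5) {busy, gpu}: 1 true — exactly one ✓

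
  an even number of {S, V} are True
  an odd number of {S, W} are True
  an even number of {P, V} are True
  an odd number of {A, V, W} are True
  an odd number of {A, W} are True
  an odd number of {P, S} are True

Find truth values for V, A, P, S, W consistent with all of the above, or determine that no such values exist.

UNSATISFIABLE

Adding constraints 1, 3, 6 mod 2: every variable appears an even number of times on the left, so the left side is 0.
But the right sides sum to 1 (mod 2). 0 ≠ 1 — the system is inconsistent.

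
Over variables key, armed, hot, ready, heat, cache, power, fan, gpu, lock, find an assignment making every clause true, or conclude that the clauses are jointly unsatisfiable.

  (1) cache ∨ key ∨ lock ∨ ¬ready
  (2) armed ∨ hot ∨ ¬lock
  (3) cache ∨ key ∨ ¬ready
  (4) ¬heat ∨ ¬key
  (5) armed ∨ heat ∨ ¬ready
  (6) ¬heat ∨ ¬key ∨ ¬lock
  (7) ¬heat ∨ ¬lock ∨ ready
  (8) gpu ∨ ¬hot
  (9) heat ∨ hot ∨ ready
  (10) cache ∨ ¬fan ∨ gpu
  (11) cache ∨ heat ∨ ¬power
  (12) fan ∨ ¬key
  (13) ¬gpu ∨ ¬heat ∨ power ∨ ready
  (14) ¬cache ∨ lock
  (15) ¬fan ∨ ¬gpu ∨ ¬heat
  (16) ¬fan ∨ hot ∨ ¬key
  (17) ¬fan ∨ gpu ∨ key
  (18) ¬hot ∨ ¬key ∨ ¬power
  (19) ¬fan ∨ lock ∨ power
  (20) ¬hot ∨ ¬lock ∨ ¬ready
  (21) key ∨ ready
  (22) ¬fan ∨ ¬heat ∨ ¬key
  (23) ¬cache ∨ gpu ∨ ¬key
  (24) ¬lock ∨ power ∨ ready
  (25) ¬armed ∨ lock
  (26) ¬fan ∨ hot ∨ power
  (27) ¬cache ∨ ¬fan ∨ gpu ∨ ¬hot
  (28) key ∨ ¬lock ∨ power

key=F, armed=T, hot=F, ready=T, heat=F, cache=T, power=T, fan=T, gpu=T, lock=T

Set key = False.
  then (key ∨ ready) forces ready = True.
  then (cache ∨ key ∨ ¬ready) forces cache = True.
  then (¬cache ∨ lock) forces lock = True.
  then (¬hot ∨ ¬lock ∨ ¬ready) forces hot = False.
  then (key ∨ ¬lock ∨ power) forces power = True.
  then (armed ∨ hot ∨ ¬lock) forces armed = True.
Set heat = False.
Set fan = True.
  then (¬fan ∨ gpu ∨ key) forces gpu = True.
All clauses satisfied.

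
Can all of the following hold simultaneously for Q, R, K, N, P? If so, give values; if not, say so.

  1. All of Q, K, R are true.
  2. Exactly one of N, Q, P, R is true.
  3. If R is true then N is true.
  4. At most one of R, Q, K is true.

UNSATISFIABLE

Case Q = True:
  (1) forces K = True.
  Constraint (4) is violated (Q=T, K=T) — contradiction.
Case Q = False:
  Constraint (1) is violated (Q=F) — contradiction.
Both cases fail — unsatisfiable.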